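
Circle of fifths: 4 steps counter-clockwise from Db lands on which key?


Reasoning:
Each counter-clockwise step moves down a perfect 5th (= up a perfect 4th)
From Db: Db → F#/Gb → B → E → A
= A


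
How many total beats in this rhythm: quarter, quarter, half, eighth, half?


Let's work it out.
Beat values:
  quarter = 1 beat
  quarter = 1 beat
  half = 2 beats
  eighth = 0.5 beats
  half = 2 beats
Sum = 1 + 1 + 2 + 0.5 + 2
= 6.5 beats


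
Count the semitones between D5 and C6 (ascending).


Solution.
Absolute semitone position = octave×12 + chromatic position
D5: 5×12 + 2 = 62
C6: 6×12 + 0 = 72
Difference = 72 - 62 = 10
= 10 semitones


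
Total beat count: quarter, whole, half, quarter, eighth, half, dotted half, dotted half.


Working:
Beat values:
  quarter = 1 beat
  whole = 4 beats
  half = 2 beats
  quarter = 1 beat
  eighth = 0.5 beats
  half = 2 beats
  dotted half = 3 beats
  dotted half = 3 beats
Sum = 1 + 4 + 2 + 1 + 0.5 + 2 + 3 + 3
= 16.5 beats


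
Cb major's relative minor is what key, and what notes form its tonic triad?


Reasoning:
The relative minor shares the major's key signature and starts on its 6th degree
6th degree = a major 6th above the tonic; a major 6th above Cb is Ab
→ relative minor of Cb major is Ab minor
Tonic triad of Ab minor = root + minor 3rd + perfect 5th = Ab Cb Eb
= Ab minor; triad = Ab Cb Eb


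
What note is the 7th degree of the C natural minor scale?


Step by step:
Natural minor scale pattern: W-H-W-W-H-W-W (2-1-2-2-1-2-2 semitones)
Starting from C:
  C + 2 semitones → D
  D + 1 semitone → Eb
  Eb + 2 semitones → F
  F + 2 semitones → G
  G + 1 semitone → Ab
  Ab + 2 semitones → Bb
  Bb + 2 semitones → C
Scale: C D Eb F G Ab Bb
Degree 7 = Bb


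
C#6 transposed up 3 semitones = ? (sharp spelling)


Reasoning:
C#6: chromatic position 1 in octave 6 → absolute = 6×12 + 1 = 73
Transpose up 3: 73 + 3 = 76
76 = 6×12 + 4 → E in octave 6
Result = E6


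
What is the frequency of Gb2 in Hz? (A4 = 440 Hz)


Step by step:
f = 440 × 2^(n/12) where n = semitones from A4
Gb2: -27 semitones from A4
f = 440 × 2^(-27/12)
f = 92.50 Hz


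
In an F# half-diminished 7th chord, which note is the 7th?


Half-diminished 7th chord = root + minor 3rd + diminished 5th + minor 7th
Seventh chords stack in thirds, so the letter names are F-A-C-E
Root: F#
Minor 3rd above F#: A
Diminished 5th above F#: C
Minor 7th above F#: E
The 7th = E


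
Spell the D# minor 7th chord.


Solution.
Minor 7th chord = root + minor 3rd + perfect 5th + minor 7th
Seventh chords stack in thirds, so the letter names are D-F-A-C
Root: D#
Minor 3rd above D#: F#
Perfect 5th above D#: A#
Minor 7th above D#: C#
Chord = D# F# A# C#


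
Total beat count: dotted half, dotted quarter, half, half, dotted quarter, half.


Reasoning:
Beat values:
  dotted half = 3 beats
  dotted quarter = 1.5 beats
  half = 2 beats
  half = 2 beats
  dotted quarter = 1.5 beats
  half = 2 beats
Sum = 3 + 1.5 + 2 + 2 + 1.5 + 2
= 12 beats


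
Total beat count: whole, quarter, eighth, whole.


Beat values:
  whole = 4 beats
  quarter = 1 beat
  eighth = 0.5 beats
  whole = 4 beats
Sum = 4 + 1 + 0.5 + 4
= 9.5 beats


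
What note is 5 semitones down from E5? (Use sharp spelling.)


Solution.
E5: chromatic position 4 in octave 5 → absolute = 5×12 + 4 = 64
Transpose down 5: 64 - 5 = 59
59 = 4×12 + 11 → B in octave 4
Result = B4


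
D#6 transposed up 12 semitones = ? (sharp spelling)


Solution.
D#6: chromatic position 3 in octave 6 → absolute = 6×12 + 3 = 75
Transpose up 12: 75 + 12 = 87
87 = 7×12 + 3 → D# in octave 7
Result = D#7


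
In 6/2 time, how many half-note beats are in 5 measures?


Reasoning:
Time signature 6/2: the bottom number 2 means the half note gets one count
The top number 6 means 6 half-note beats per measure
Total = 6 × 5 measures
= 30 half-note beats


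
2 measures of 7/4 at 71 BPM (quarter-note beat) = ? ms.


Let's work it out.
Quarter-note beat duration = 60000 / 71 ms
Beats per measure (7/4) = 7
One measure = 7 × 60000 / 71 = 420000 / 71 ms
2 measures = 2 × 420000 / 71 = 840000 / 71
= 11831.0 ms


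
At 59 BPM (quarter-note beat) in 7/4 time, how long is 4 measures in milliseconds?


Quarter-note beat duration = 60000 / 59 ms
Beats per measure (7/4) = 7
One measure = 7 × 60000 / 59 = 420000 / 59 ms
4 measures = 4 × 420000 / 59 = 1680000 / 59
= 28474.6 ms


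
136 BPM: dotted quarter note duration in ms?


Let's work it out.
One quarter-note beat = 60000 / BPM = 60000 / 136 ms
Dotted quarter note = 3/2 × quarter note
Duration = 3/2 × 60000 / 136 = 90000 / 136
= 661.8 ms


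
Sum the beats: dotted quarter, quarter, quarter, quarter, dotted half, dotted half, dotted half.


Reasoning:
Beat values:
  dotted quarter = 1.5 beats
  quarter = 1 beat
  quarter = 1 beat
  quarter = 1 beat
  dotted half = 3 beats
  dotted half = 3 beats
  dotted half = 3 beats
Sum = 1.5 + 1 + 1 + 1 + 3 + 3 + 3
= 13.5 beats


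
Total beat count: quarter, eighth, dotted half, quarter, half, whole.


Beat values:
  quarter = 1 beat
  eighth = 0.5 beats
  dotted half = 3 beats
  quarter = 1 beat
  half = 2 beats
  whole = 4 beats
Sum = 1 + 0.5 + 3 + 1 + 2 + 4
= 11.5 beats


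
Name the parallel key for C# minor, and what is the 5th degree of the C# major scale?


Parallel keys share the same tonic but differ in mode
C# minor → parallel is C# major
C# major scale: C# D# E# F# G# A# B#
= C# major; 5th degree = G#


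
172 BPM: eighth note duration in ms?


Working:
One quarter-note beat = 60000 / BPM = 60000 / 172 ms
Eighth note = 1/2 × quarter note
Duration = 1/2 × 60000 / 172 = 30000 / 172
= 174.4 ms


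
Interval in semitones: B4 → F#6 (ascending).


Step by step:
Absolute semitone position = octave×12 + chromatic position
B4: 4×12 + 11 = 59
F#6: 6×12 + 6 = 78
Difference = 78 - 59 = 19
= 19 semitones


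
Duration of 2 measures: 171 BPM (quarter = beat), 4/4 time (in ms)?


Let's work it out.
Quarter-note beat duration = 60000 / 171 ms
Beats per measure (4/4) = 4
One measure = 4 × 60000 / 171 = 240000 / 171 ms
2 measures = 2 × 240000 / 171 = 480000 / 171
= 2807.0 ms


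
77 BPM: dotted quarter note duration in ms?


Reasoning:
One quarter-note beat = 60000 / BPM = 60000 / 77 ms
Dotted quarter note = 3/2 × quarter note
Duration = 3/2 × 60000 / 77 = 90000 / 77
= 1168.8 ms


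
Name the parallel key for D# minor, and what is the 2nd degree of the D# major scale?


Reasoning:
Parallel keys share the same tonic but differ in mode
D# minor → parallel is D# major
D# major scale: D# E# F## G# A# B# C##
= D# major; 2nd degree = E#


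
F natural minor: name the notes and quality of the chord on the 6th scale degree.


F natural minor scale: F G Ab Bb C Db Eb
Diatonic triad on degree 6 stacks scale notes 6, 1, 3: Db F Ab
Db→F = 4 semitones; Db→Ab = 7 semitones → major triad
= Db F Ab (major)


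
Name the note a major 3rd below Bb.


Let's work it out.
A 3rd spans 3 letter names, so from B we land on G
A major 3rd = 4 semitones below Bb
Spell G at that pitch: Gb
= Gb


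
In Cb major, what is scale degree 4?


Solution.
Major scale pattern: W-W-H-W-W-W-H (2-2-1-2-2-2-1 semitones)
Starting from Cb:
  Cb + 2 semitones → Db
  Db + 2 semitones → Eb
  Eb + 1 semitone → Fb
  Fb + 2 semitones → Gb
  Gb + 2 semitones → Ab
  Ab + 2 semitones → Bb
  Bb + 1 semitone → Cb
Scale: Cb Db Eb Fb Gb Ab Bb
Degree 4 = Fb


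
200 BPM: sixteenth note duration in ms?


Working:
One quarter-note beat = 60000 / BPM = 60000 / 200 ms
Sixteenth note = 1/4 × quarter note
Duration = 1/4 × 60000 / 200 = 15000 / 200
= 75.0 ms


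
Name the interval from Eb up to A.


Solution.
Letter names: E → A spans 4 letter names → a 4th
Semitones: Eb → A = 6 half-steps
A 4th of 6 semitones is an augmented 4th
= augmented 4th


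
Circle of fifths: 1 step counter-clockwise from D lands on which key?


Let's work it out.
Each counter-clockwise step moves down a perfect 5th (= up a perfect 4th)
From D: D → G
= G


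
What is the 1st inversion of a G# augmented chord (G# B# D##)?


Reasoning:
Root position: G# B# D##
1st inversion: move root up an octave
Bass note: B#
Notes (bottom to top) = B# D## G#


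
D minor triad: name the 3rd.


Let's work it out.
Minor triad = root + minor 3rd (3 semitones) + perfect 5th (7 semitones)
A triad on D stacks thirds, so the chord tones use letter names D-F-A
Root: D
Minor 3rd above D: F
Perfect 5th above D: A
The 3rd = F


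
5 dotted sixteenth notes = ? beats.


Reasoning:
Base sixteenth note = 1/4 beats
Dot 1 adds half the previous value: +1/8
One dotted sixteenth = 1/4 + 1/8 = 3/8
5 of them = 5 × 3/8 = 15/8
= 15/8 beats


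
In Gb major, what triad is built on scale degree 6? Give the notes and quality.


Gb major scale: Gb Ab Bb Cb Db Eb F
Diatonic triad on degree 6 stacks scale notes 6, 1, 3: Eb Gb Bb
Eb→Gb = 3 semitones; Eb→Bb = 7 semitones → minor triad
= Eb Gb Bb (minor)


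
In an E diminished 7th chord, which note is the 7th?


Step by step:
Diminished 7th chord = root + minor 3rd + diminished 5th + diminished 7th
Seventh chords stack in thirds, so the letter names are E-G-B-D
Root: E
Minor 3rd above E: G
Diminished 5th above E: Bb
Diminished 7th above E: Db
The 7th = Db


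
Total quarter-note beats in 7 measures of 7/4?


Reasoning:
Time signature 7/4: the bottom number 4 means the quarter note gets one count
The top number 7 means 7 quarter-note beats per measure
Total = 7 × 7 measures
= 49 quarter-note beats


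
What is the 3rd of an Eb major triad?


Solution.
Major triad = root + major 3rd (4 semitones) + perfect 5th (7 semitones)
A triad on Eb stacks thirds, so the chord tones use letter names E-G-B
Root: Eb
Major 3rd above Eb: G
Perfect 5th above Eb: Bb
The 3rd = G


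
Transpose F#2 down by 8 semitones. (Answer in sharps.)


F#2: chromatic position 6 in octave 2 → absolute = 2×12 + 6 = 30
Transpose down 8: 30 - 8 = 22
22 = 1×12 + 10 → A# in octave 1
Result = A#1


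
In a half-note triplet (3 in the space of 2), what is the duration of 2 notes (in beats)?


Solution.
Triplet: 3 notes occupy the space of 2 half notes
Space = 2 × 2 = 4 beats
Each triplet note = 4 / 3 = 4/3 beats
2 notes = 2 × 4/3 = 8/3
= 8/3 beats


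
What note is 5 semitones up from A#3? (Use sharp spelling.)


Solution.
A#3: chromatic position 10 in octave 3 → absolute = 3×12 + 10 = 46
Transpose up 5: 46 + 5 = 51
51 = 4×12 + 3 → D# in octave 4
Result = D#4


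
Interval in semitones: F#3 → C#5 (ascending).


Absolute semitone position = octave×12 + chromatic position
F#3: 3×12 + 6 = 42
C#5: 5×12 + 1 = 61
Difference = 61 - 42 = 19
= 19 semitones


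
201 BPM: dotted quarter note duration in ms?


One quarter-note beat = 60000 / BPM = 60000 / 201 ms
Dotted quarter note = 3/2 × quarter note
Duration = 3/2 × 60000 / 201 = 90000 / 201
= 447.8 ms


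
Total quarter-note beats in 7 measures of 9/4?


Working:
Time signature 9/4: the bottom number 4 means the quarter note gets one count
The top number 9 means 9 quarter-note beats per measure
Total = 9 × 7 measures
= 63 quarter-note beats


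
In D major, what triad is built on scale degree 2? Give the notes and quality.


Solution.
D major scale: D E F# G A B C#
Diatonic triad on degree 2 stacks scale notes 2, 4, 6: E G B
E→G = 3 semitones; E→B = 7 semitones → minor triad
= E G B (minor)


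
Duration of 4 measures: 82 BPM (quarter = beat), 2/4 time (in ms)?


Let's work it out.
Quarter-note beat duration = 60000 / 82 ms
Beats per measure (2/4) = 2
One measure = 2 × 60000 / 82 = 120000 / 82 ms
4 measures = 4 × 120000 / 82 = 480000 / 82
= 5853.7 ms


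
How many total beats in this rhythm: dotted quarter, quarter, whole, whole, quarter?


Beat values:
  dotted quarter = 1.5 beats
  quarter = 1 beat
  whole = 4 beats
  whole = 4 beats
  quarter = 1 beat
Sum = 1.5 + 1 + 4 + 4 + 1
= 11.5 beats


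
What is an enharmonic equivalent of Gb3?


Step by step:
Enharmonic notes sound the same pitch but are spelled with different letter names
Gb and F# name the same pitch class
= F#3


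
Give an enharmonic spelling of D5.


Enharmonic notes sound the same pitch but are spelled with different letter names
D and C## name the same pitch class
= C##5


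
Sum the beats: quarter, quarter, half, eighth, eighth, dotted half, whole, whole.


Let's work it out.
Beat values:
  quarter = 1 beat
  quarter = 1 beat
  half = 2 beats
  eighth = 0.5 beats
  eighth = 0.5 beats
  dotted half = 3 beats
  whole = 4 beats
  whole = 4 beats
Sum = 1 + 1 + 2 + 0.5 + 0.5 + 3 + 4 + 4
= 16 beats


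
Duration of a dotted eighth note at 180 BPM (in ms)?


One quarter-note beat = 60000 / BPM = 60000 / 180 ms
Dotted eighth note = 3/4 × quarter note
Duration = 3/4 × 60000 / 180 = 45000 / 180
= 250.0 ms


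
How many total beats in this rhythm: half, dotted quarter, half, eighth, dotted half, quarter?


Reasoning:
Beat values:
  half = 2 beats
  dotted quarter = 1.5 beats
  half = 2 beats
  eighth = 0.5 beats
  dotted half = 3 beats
  quarter = 1 beat
Sum = 2 + 1.5 + 2 + 0.5 + 3 + 1
= 10 beats


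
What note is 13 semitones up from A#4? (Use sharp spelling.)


A#4: chromatic position 10 in octave 4 → absolute = 4×12 + 10 = 58
Transpose up 13: 58 + 13 = 71
71 = 5×12 + 11 → B in octave 5
Result = B5


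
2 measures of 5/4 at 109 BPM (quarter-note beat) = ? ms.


Reasoning:
Quarter-note beat duration = 60000 / 109 ms
Beats per measure (5/4) = 5
One measure = 5 × 60000 / 109 = 300000 / 109 ms
2 measures = 2 × 300000 / 109 = 600000 / 109
= 5504.6 ms


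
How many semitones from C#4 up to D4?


Reasoning:
Absolute semitone position = octave×12 + chromatic position
C#4: 4×12 + 1 = 49
D4: 4×12 + 2 = 50
Difference = 50 - 49 = 1
= 1 semitone


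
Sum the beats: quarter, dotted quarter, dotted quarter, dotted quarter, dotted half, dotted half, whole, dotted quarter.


Working:
Beat values:
  quarter = 1 beat
  dotted quarter = 1.5 beats
  dotted quarter = 1.5 beats
  dotted quarter = 1.5 beats
  dotted half = 3 beats
  dotted half = 3 beats
  whole = 4 beats
  dotted quarter = 1.5 beats
Sum = 1 + 1.5 + 1.5 + 1.5 + 3 + 3 + 4 + 1.5
= 17 beats


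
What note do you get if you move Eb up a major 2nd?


Reasoning:
major 2nd: 2 letter names, 2 semitones
Letter: E + 1 → F
Pitch: Eb + 2 semitones, spelled as an F → F
= F


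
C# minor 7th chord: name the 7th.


Step by step:
Minor 7th chord = root + minor 3rd + perfect 5th + minor 7th
Seventh chords stack in thirds, so the letter names are C-E-G-B
Root: C#
Minor 3rd above C#: E
Perfect 5th above C#: G#
Minor 7th above C#: B
The 7th = B


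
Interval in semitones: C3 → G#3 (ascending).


Step by step:
Absolute semitone position = octave×12 + chromatic position
C3: 3×12 + 0 = 36
G#3: 3×12 + 8 = 44
Difference = 44 - 36 = 8
= 8 semitones


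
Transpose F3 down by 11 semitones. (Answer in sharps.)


F3: chromatic position 5 in octave 3 → absolute = 3×12 + 5 = 41
Transpose down 11: 41 - 11 = 30
30 = 2×12 + 6 → F# in octave 2
Result = F#2


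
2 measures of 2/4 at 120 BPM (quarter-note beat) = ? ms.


Working:
Quarter-note beat duration = 60000 / 120 ms
Beats per measure (2/4) = 2
One measure = 2 × 60000 / 120 = 120000 / 120 ms
2 measures = 2 × 120000 / 120 = 240000 / 120
= 2000.0 ms


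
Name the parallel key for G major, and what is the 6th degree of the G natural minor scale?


Step by step:
Parallel keys share the same tonic but differ in mode
G major → parallel is G minor
G natural minor scale: G A Bb C D Eb F
= G minor; 6th degree = Eb


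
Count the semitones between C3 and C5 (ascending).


Absolute semitone position = octave×12 + chromatic position
C3: 3×12 + 0 = 36
C5: 5×12 + 0 = 60
Difference = 60 - 36 = 24
= 24 semitones


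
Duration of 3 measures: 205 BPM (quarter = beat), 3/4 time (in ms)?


Quarter-note beat duration = 60000 / 205 ms
Beats per measure (3/4) = 3
One measure = 3 × 60000 / 205 = 180000 / 205 ms
3 measures = 3 × 180000 / 205 = 540000 / 205
= 2634.1 ms


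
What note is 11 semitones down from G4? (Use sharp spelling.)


Solution.
G4: chromatic position 7 in octave 4 → absolute = 4×12 + 7 = 55
Transpose down 11: 55 - 11 = 44
44 = 3×12 + 8 → G# in octave 3
Result = G#3


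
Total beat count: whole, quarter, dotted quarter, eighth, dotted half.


Let's work it out.
Beat values:
  whole = 4 beats
  quarter = 1 beat
  dotted quarter = 1.5 beats
  eighth = 0.5 beats
  dotted half = 3 beats
Sum = 4 + 1 + 1.5 + 0.5 + 3
= 10 beats


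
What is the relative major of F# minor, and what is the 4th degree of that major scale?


Solution.
The relative major shares the key signature and is a minor 3rd above the minor tonic
A minor 3rd above F# is A
→ relative major of F# minor is A major
A major scale: A B C# D E F# G#
= A major; 4th degree = D


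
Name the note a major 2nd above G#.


A 2nd spans 2 letter names, so from G we land on A
A major 2nd = 2 semitones above G#
Spell A at that pitch: A#
= A#


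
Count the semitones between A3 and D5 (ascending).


Solution.
Absolute semitone position = octave×12 + chromatic position
A3: 3×12 + 9 = 45
D5: 5×12 + 2 = 62
Difference = 62 - 45 = 17
= 17 semitones


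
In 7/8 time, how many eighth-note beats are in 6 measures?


Let's work it out.
Time signature 7/8: the bottom number 8 means the eighth note gets one count
The top number 7 means 7 eighth-note beats per measure
Total = 7 × 6 measures
= 42 eighth-note beats


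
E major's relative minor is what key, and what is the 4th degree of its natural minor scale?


Step by step:
The relative minor shares the major's key signature and starts on its 6th degree
6th degree = a major 6th above the tonic; a major 6th above E is C#
→ relative minor of E major is C# minor
C# natural minor scale: C# D# E F# G# A B
= C# minor; 4th degree = F#


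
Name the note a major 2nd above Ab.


Reasoning:
A 2nd spans 2 letter names, so from A we land on B
A major 2nd = 2 semitones above Ab
Spell B at that pitch: Bb
= Bb


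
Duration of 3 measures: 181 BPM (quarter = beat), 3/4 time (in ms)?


Let's work it out.
Quarter-note beat duration = 60000 / 181 ms
Beats per measure (3/4) = 3
One measure = 3 × 60000 / 181 = 180000 / 181 ms
3 measures = 3 × 180000 / 181 = 540000 / 181
= 2983.4 ms


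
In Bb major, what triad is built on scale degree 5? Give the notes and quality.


Bb major scale: Bb C D Eb F G A
Diatonic triad on degree 5 stacks scale notes 5, 7, 2: F A C
F→A = 4 semitones; F→C = 7 semitones → major triad
= F A C (major)


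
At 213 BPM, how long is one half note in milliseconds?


Reasoning:
One quarter-note beat = 60000 / BPM = 60000 / 213 ms
Half note = 2 × quarter note
Duration = 2 × 60000 / 213 = 120000 / 213
= 563.4 ms


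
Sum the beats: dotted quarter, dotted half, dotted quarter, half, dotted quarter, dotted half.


Solution.
Beat values:
  dotted quarter = 1.5 beats
  dotted half = 3 beats
  dotted quarter = 1.5 beats
  half = 2 beats
  dotted quarter = 1.5 beats
  dotted half = 3 beats
Sum = 1.5 + 3 + 1.5 + 2 + 1.5 + 3
= 12.5 beats


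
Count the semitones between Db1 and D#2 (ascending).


Reasoning:
Absolute semitone position = octave×12 + chromatic position
Db1: 1×12 + 1 = 13
D#2: 2×12 + 3 = 27
Difference = 27 - 13 = 14
= 14 semitones


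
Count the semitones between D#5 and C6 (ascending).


Reasoning:
Absolute semitone position = octave×12 + chromatic position
D#5: 5×12 + 3 = 63
C6: 6×12 + 0 = 72
Difference = 72 - 63 = 9
= 9 semitones


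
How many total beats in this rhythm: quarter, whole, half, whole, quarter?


Step by step:
Beat values:
  quarter = 1 beat
  whole = 4 beats
  half = 2 beats
  whole = 4 beats
  quarter = 1 beat
Sum = 1 + 4 + 2 + 4 + 1
= 12 beats


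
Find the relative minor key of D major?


Let's work it out.
The relative minor shares the major's key signature and starts on its 6th degree
6th degree = a major 6th above the tonic; a major 6th above D is B
→ relative minor of D major is B minor
= B minor


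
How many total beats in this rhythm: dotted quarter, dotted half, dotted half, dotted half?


Beat values:
  dotted quarter = 1.5 beats
  dotted half = 3 beats
  dotted half = 3 beats
  dotted half = 3 beats
Sum = 1.5 + 3 + 3 + 3
= 10.5 beats


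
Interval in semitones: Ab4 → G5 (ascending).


Reasoning:
Absolute semitone position = octave×12 + chromatic position
Ab4: 4×12 + 8 = 56
G5: 5×12 + 7 = 67
Difference = 67 - 56 = 11
= 11 semitones


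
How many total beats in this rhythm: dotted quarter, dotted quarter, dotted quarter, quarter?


Step by step:
Beat values:
  dotted quarter = 1.5 beats
  dotted quarter = 1.5 beats
  dotted quarter = 1.5 beats
  quarter = 1 beat
Sum = 1.5 + 1.5 + 1.5 + 1
= 5.5 beats


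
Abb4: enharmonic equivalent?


Enharmonic notes sound the same pitch but are spelled with different letter names
Abb and G name the same pitch class
= G4


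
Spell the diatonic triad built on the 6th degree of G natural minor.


G natural minor scale: G A Bb C D Eb F
Diatonic triad on degree 6 stacks scale notes 6, 1, 3: Eb G Bb
Eb→G = 4 semitones; Eb→Bb = 7 semitones → major triad
= Eb G Bb (major)


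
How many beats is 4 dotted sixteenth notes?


Let's work it out.
Base sixteenth note = 1/4 beats
Dot 1 adds half the previous value: +1/8
One dotted sixteenth = 1/4 + 1/8 = 3/8
4 of them = 4 × 3/8 = 3/2
= 3/2 beats


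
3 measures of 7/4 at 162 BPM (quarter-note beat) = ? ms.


Solution.
Quarter-note beat duration = 60000 / 162 ms
Beats per measure (7/4) = 7
One measure = 7 × 60000 / 162 = 420000 / 162 ms
3 measures = 3 × 420000 / 162 = 1260000 / 162
= 7777.8 ms


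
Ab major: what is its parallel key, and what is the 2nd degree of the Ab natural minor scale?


Reasoning:
Parallel keys share the same tonic but differ in mode
Ab major → parallel is Ab minor
Ab natural minor scale: Ab Bb Cb Db Eb Fb Gb
= Ab minor; 2nd degree = Bb


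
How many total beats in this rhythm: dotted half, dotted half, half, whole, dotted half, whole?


Beat values:
  dotted half = 3 beats
  dotted half = 3 beats
  half = 2 beats
  whole = 4 beats
  dotted half = 3 beats
  whole = 4 beats
Sum = 3 + 3 + 2 + 4 + 3 + 4
= 19 beats


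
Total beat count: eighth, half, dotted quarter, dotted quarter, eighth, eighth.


Solution.
Beat values:
  eighth = 0.5 beats
  half = 2 beats
  dotted quarter = 1.5 beats
  dotted quarter = 1.5 beats
  eighth = 0.5 beats
  eighth = 0.5 beats
Sum = 0.5 + 2 + 1.5 + 1.5 + 0.5 + 0.5
= 6.5 beats


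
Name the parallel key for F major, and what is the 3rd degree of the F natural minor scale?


Let's work it out.
Parallel keys share the same tonic but differ in mode
F major → parallel is F minor
F natural minor scale: F G Ab Bb C Db Eb
= F minor; 3rd degree = Ab


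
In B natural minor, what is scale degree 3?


Working:
Natural minor scale pattern: W-H-W-W-H-W-W (2-1-2-2-1-2-2 semitones)
Starting from B:
  B + 2 semitones → C#
  C# + 1 semitone → D
  D + 2 semitones → E
  E + 2 semitones → F#
  F# + 1 semitone → G
  G + 2 semitones → A
  A + 2 semitones → B
Scale: B C# D E F# G A
Degree 3 = D


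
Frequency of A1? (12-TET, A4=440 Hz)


Solution.
f = 440 × 2^(n/12) where n = semitones from A4
A1: -36 semitones from A4
f = 440 × 2^(-36/12)
f = 55.00 Hz


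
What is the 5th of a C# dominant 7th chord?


Let's work it out.
Dominant 7th chord = root + major 3rd + perfect 5th + minor 7th
Seventh chords stack in thirds, so the letter names are C-E-G-B
Root: C#
Major 3rd above C#: E#
Perfect 5th above C#: G#
Minor 7th above C#: B
The 5th = G#


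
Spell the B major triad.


Solution.
Major triad = root + major 3rd (4 semitones) + perfect 5th (7 semitones)
A triad on B stacks thirds, so the chord tones use letter names B-D-F
Root: B
Major 3rd above B: D#
Perfect 5th above B: F#
Chord = B D# F#


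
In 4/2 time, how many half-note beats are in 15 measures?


Time signature 4/2: the bottom number 2 means the half note gets one count
The top number 4 means 4 half-note beats per measure
Total = 4 × 15 measures
= 60 half-note beats


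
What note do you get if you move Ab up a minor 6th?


Solution.
minor 6th: 6 letter names, 8 semitones
Letter: A + 5 → F
Pitch: Ab + 8 semitones, spelled as an F → Fb
= Fb


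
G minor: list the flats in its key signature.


Let's work it out.
Flat minor keys: A(0), D(1), G(2), C(3), F(4), Bb(5), Eb(6), Ab(7)
G minor has 2 flats
Order of flats: Bb Eb Ab Db Gb Cb Fb → first 2: Bb, Eb
= Bb, Eb


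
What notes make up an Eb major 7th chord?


Step by step:
Major 7th chord = root + major 3rd + perfect 5th + major 7th
Seventh chords stack in thirds, so the letter names are E-G-B-D
Root: Eb
Major 3rd above Eb: G
Perfect 5th above Eb: Bb
Major 7th above Eb: D
Chord = Eb G Bb D


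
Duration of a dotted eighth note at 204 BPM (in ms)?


One quarter-note beat = 60000 / BPM = 60000 / 204 ms
Dotted eighth note = 3/4 × quarter note
Duration = 3/4 × 60000 / 204 = 45000 / 204
= 220.6 ms


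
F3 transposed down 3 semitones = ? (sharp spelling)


F3: chromatic position 5 in octave 3 → absolute = 3×12 + 5 = 41
Transpose down 3: 41 - 3 = 38
38 = 3×12 + 2 → D in octave 3
Result = D3


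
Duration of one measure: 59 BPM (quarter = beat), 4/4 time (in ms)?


Working:
Quarter-note beat duration = 60000 / 59 ms
Beats per measure (4/4) = 4
One measure = 4 × 60000 / 59 = 240000 / 59 ms
= 4067.8 ms


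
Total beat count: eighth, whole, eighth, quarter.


Reasoning:
Beat values:
  eighth = 0.5 beats
  whole = 4 beats
  eighth = 0.5 beats
  quarter = 1 beat
Sum = 0.5 + 4 + 0.5 + 1
= 6 beats


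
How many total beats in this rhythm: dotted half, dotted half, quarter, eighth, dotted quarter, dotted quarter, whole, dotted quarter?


Solution.
Beat values:
  dotted half = 3 beats
  dotted half = 3 beats
  quarter = 1 beat
  eighth = 0.5 beats
  dotted quarter = 1.5 beats
  dotted quarter = 1.5 beats
  whole = 4 beats
  dotted quarter = 1.5 beats
Sum = 3 + 3 + 1 + 0.5 + 1.5 + 1.5 + 4 + 1.5
= 16 beats


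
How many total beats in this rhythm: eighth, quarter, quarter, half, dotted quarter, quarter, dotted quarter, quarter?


Let's work it out.
Beat values:
  eighth = 0.5 beats
  quarter = 1 beat
  quarter = 1 beat
  half = 2 beats
  dotted quarter = 1.5 beats
  quarter = 1 beat
  dotted quarter = 1.5 beats
  quarter = 1 beat
Sum = 0.5 + 1 + 1 + 2 + 1.5 + 1 + 1.5 + 1
= 9.5 beats


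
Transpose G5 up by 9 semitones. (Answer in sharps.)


Let's work it out.
G5: chromatic position 7 in octave 5 → absolute = 5×12 + 7 = 67
Transpose up 9: 67 + 9 = 76
76 = 6×12 + 4 → E in octave 6
Result = E6


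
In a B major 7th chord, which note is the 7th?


Major 7th chord = root + major 3rd + perfect 5th + major 7th
Seventh chords stack in thirds, so the letter names are B-D-F-A
Root: B
Major 3rd above B: D#
Perfect 5th above B: F#
Major 7th above B: A#
The 7th = A#


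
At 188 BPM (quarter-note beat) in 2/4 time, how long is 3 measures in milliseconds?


Solution.
Quarter-note beat duration = 60000 / 188 ms
Beats per measure (2/4) = 2
One measure = 2 × 60000 / 188 = 120000 / 188 ms
3 measures = 3 × 120000 / 188 = 360000 / 188
= 1914.9 ms


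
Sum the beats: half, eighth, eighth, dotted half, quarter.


Beat values:
  half = 2 beats
  eighth = 0.5 beats
  eighth = 0.5 beats
  dotted half = 3 beats
  quarter = 1 beat
Sum = 2 + 0.5 + 0.5 + 3 + 1
= 7 beats


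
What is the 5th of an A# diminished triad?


Reasoning:
Diminished triad = root + minor 3rd (3 semitones) + diminished 5th (6 semitones)
A triad on A# stacks thirds, so the chord tones use letter names A-C-E
Root: A#
Minor 3rd above A#: C#
Diminished 5th above A#: E
The 5th = E


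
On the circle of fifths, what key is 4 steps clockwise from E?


Working:
Each clockwise step on the circle of fifths moves up a perfect 5th
From E: E → B → F#/Gb → Db → Ab
= Ab


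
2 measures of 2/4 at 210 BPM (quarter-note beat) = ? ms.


Working:
Quarter-note beat duration = 60000 / 210 ms
Beats per measure (2/4) = 2
One measure = 2 × 60000 / 210 = 120000 / 210 ms
2 measures = 2 × 120000 / 210 = 240000 / 210
= 1142.9 ms


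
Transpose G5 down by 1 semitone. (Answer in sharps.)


Solution.
G5: chromatic position 7 in octave 5 → absolute = 5×12 + 7 = 67
Transpose down 1: 67 - 1 = 66
66 = 5×12 + 6 → F# in octave 5
Result = F#5


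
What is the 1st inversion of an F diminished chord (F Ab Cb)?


Root position: F Ab Cb
1st inversion: move root up an octave
Bass note: Ab
Notes (bottom to top) = Ab Cb F


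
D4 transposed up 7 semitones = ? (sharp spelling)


D4: chromatic position 2 in octave 4 → absolute = 4×12 + 2 = 50
Transpose up 7: 50 + 7 = 57
57 = 4×12 + 9 → A in octave 4
Result = A4


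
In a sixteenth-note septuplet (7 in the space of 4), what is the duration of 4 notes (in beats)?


Reasoning:
Septuplet: 7 notes occupy the space of 4 sixteenth notes
Space = 4 × 1/4 = 1 beat
Each septuplet note = 1 / 7 = 1/7 beats
4 notes = 4 × 1/7 = 4/7
= 4/7 beats


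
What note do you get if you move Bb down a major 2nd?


major 2nd: 2 letter names, 2 semitones
Letter: B - 1 → A
Pitch: Bb - 2 semitones, spelled as an A → Ab
= Ab


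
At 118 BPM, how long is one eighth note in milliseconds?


Reasoning:
One quarter-note beat = 60000 / BPM = 60000 / 118 ms
Eighth note = 1/2 × quarter note
Duration = 1/2 × 60000 / 118 = 30000 / 118
= 254.2 ms


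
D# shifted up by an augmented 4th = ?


augmented 4th: 4 letter names, 6 semitones
Letter: D + 3 → G
Pitch: D# + 6 semitones, spelled as a G → G##
= G##


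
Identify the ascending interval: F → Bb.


Working:
Letter names: F → B spans 4 letter names → a 4th
Semitones: F → Bb = 5 half-steps
A 4th of 5 semitones is a perfect 4th
= perfect 4th


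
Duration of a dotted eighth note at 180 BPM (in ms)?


One quarter-note beat = 60000 / BPM = 60000 / 180 ms
Dotted eighth note = 3/4 × quarter note
Duration = 3/4 × 60000 / 180 = 45000 / 180
= 250.0 ms


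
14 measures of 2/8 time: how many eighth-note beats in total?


Time signature 2/8: the bottom number 8 means the eighth note gets one count
The top number 2 means 2 eighth-note beats per measure
Total = 2 × 14 measures
= 28 eighth-note beats


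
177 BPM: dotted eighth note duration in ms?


Working:
One quarter-note beat = 60000 / BPM = 60000 / 177 ms
Dotted eighth note = 3/4 × quarter note
Duration = 3/4 × 60000 / 177 = 45000 / 177
= 254.2 ms


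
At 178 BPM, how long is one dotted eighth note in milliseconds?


Step by step:
One quarter-note beat = 60000 / BPM = 60000 / 178 ms
Dotted eighth note = 3/4 × quarter note
Duration = 3/4 × 60000 / 178 = 45000 / 178
= 252.8 ms


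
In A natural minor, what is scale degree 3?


Natural minor scale pattern: W-H-W-W-H-W-W (2-1-2-2-1-2-2 semitones)
Starting from A:
  A + 2 semitones → B
  B + 1 semitone → C
  C + 2 semitones → D
  D + 2 semitones → E
  E + 1 semitone → F
  F + 2 semitones → G
  G + 2 semitones → A
Scale: A B C D E F G
Degree 3 = C


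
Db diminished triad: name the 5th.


Let's work it out.
Diminished triad = root + minor 3rd (3 semitones) + diminished 5th (6 semitones)
A triad on Db stacks thirds, so the chord tones use letter names D-F-A
Root: Db
Minor 3rd above Db: Fb
Diminished 5th above Db: Abb
The 5th = Abb


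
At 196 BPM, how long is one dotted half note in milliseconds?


One quarter-note beat = 60000 / BPM = 60000 / 196 ms
Dotted half note = 3 × quarter note
Duration = 3 × 60000 / 196 = 180000 / 196
= 918.4 ms


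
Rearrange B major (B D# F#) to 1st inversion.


Root position: B D# F#
1st inversion: move root up an octave
Bass note: D#
Notes (bottom to top) = D# F# B


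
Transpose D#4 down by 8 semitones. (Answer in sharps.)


Solution.
D#4: chromatic position 3 in octave 4 → absolute = 4×12 + 3 = 51
Transpose down 8: 51 - 8 = 43
43 = 3×12 + 7 → G in octave 3
Result = G3


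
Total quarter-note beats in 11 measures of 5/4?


Reasoning:
Time signature 5/4: the bottom number 4 means the quarter note gets one count
The top number 5 means 5 quarter-note beats per measure
Total = 5 × 11 measures
= 55 quarter-note beats


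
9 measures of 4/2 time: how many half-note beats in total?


Time signature 4/2: the bottom number 2 means the half note gets one count
The top number 4 means 4 half-note beats per measure
Total = 4 × 9 measures
= 36 half-note beats


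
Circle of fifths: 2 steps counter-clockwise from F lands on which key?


Each counter-clockwise step moves down a perfect 5th (= up a perfect 4th)
From F: F → Bb → Eb
= Eb


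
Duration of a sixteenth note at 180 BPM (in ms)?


Step by step:
One quarter-note beat = 60000 / BPM = 60000 / 180 ms
Sixteenth note = 1/4 × quarter note
Duration = 1/4 × 60000 / 180 = 15000 / 180
= 83.3 ms


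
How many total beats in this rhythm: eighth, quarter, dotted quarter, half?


Reasoning:
Beat values:
  eighth = 0.5 beats
  quarter = 1 beat
  dotted quarter = 1.5 beats
  half = 2 beats
Sum = 0.5 + 1 + 1.5 + 2
= 5 beats


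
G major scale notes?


Let's work it out.
Major scale pattern: W-W-H-W-W-W-H (2-2-1-2-2-2-1 semitones)
Starting from G:
  G + 2 semitones → A
  A + 2 semitones → B
  B + 1 semitone → C
  C + 2 semitones → D
  D + 2 semitones → E
  E + 2 semitones → F#
  F# + 1 semitone → G
Scale = G A B C D E F#


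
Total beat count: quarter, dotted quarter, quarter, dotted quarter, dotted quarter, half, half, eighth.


Beat values:
  quarter = 1 beat
  dotted quarter = 1.5 beats
  quarter = 1 beat
  dotted quarter = 1.5 beats
  dotted quarter = 1.5 beats
  half = 2 beats
  half = 2 beats
  eighth = 0.5 beats
Sum = 1 + 1.5 + 1 + 1.5 + 1.5 + 2 + 2 + 0.5
= 11 beats


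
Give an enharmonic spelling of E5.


Solution.
Enharmonic notes sound the same pitch but are spelled with different letter names
E and Fb name the same pitch class
= Fb5


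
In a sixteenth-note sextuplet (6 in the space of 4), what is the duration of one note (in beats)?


Step by step:
Sextuplet: 6 notes occupy the space of 4 sixteenth notes
Space = 4 × 1/4 = 1 beat
Each sextuplet note = 1 / 6 = 1/6 beats
= 1/6 beats


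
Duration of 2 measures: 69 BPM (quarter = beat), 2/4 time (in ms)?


Quarter-note beat duration = 60000 / 69 ms
Beats per measure (2/4) = 2
One measure = 2 × 60000 / 69 = 120000 / 69 ms
2 measures = 2 × 120000 / 69 = 240000 / 69
= 3478.3 ms


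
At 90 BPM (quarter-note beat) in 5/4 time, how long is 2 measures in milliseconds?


Let's work it out.
Quarter-note beat duration = 60000 / 90 ms
Beats per measure (5/4) = 5
One measure = 5 × 60000 / 90 = 300000 / 90 ms
2 measures = 2 × 300000 / 90 = 600000 / 90
= 6666.7 ms


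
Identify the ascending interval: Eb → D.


Letter names: E → D spans 7 letter names → a 7th
Semitones: Eb → D = 11 half-steps
A 7th of 11 semitones is a major 7th
= major 7th


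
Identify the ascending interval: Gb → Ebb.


Let's work it out.
Letter names: G → E spans 6 letter names → a 6th
Semitones: Gb → Ebb = 8 half-steps
A 6th of 8 semitones is a minor 6th
= minor 6th


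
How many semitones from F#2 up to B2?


Reasoning:
Absolute semitone position = octave×12 + chromatic position
F#2: 2×12 + 6 = 30
B2: 2×12 + 11 = 35
Difference = 35 - 30 = 5
= 5 semitones


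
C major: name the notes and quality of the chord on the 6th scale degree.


C major scale: C D E F G A B
Diatonic triad on degree 6 stacks scale notes 6, 1, 3: A C E
A→C = 3 semitones; A→E = 7 semitones → minor triad
= A C E (minor)


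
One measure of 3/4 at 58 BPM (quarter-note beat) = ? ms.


Quarter-note beat duration = 60000 / 58 ms
Beats per measure (3/4) = 3
One measure = 3 × 60000 / 58 = 180000 / 58 ms
= 3103.4 ms


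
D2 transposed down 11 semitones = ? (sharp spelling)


D2: chromatic position 2 in octave 2 → absolute = 2×12 + 2 = 26
Transpose down 11: 26 - 11 = 15
15 = 1×12 + 3 → D# in octave 1
Result = D#1


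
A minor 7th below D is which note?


A 7th spans 7 letter names, so from D we land on E
A minor 7th = 10 semitones below D
Spell E at that pitch: E
= E


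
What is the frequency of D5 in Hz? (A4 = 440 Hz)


Let's work it out.
f = 440 × 2^(n/12) where n = semitones from A4
D5: 5 semitones from A4
f = 440 × 2^(5/12)
f = 587.33 Hz


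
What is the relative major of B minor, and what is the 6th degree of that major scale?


The relative major shares the key signature and is a minor 3rd above the minor tonic
A minor 3rd above B is D
→ relative major of B minor is D major
D major scale: D E F# G A B C#
= D major; 6th degree = B


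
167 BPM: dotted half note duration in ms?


One quarter-note beat = 60000 / BPM = 60000 / 167 ms
Dotted half note = 3 × quarter note
Duration = 3 × 60000 / 167 = 180000 / 167
= 1077.8 ms


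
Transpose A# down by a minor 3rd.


minor 3rd: 3 letter names, 3 semitones
Letter: A - 2 → F
Pitch: A# - 3 semitones, spelled as an F → F##
= F##


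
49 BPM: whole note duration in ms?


Step by step:
One quarter-note beat = 60000 / BPM = 60000 / 49 ms
Whole note = 4 × quarter note
Duration = 4 × 60000 / 49 = 240000 / 49
= 4898.0 ms


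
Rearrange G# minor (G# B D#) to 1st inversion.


Solution.
Root position: G# B D#
1st inversion: move root up an octave
Bass note: B
Notes (bottom to top) = B D# G#


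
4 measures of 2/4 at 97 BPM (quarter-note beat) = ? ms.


Let's work it out.
Quarter-note beat duration = 60000 / 97 ms
Beats per measure (2/4) = 2
One measure = 2 × 60000 / 97 = 120000 / 97 ms
4 measures = 4 × 120000 / 97 = 480000 / 97
= 4948.5 ms


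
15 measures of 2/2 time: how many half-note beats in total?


Working:
Time signature 2/2: the bottom number 2 means the half note gets one count
The top number 2 means 2 half-note beats per measure
Total = 2 × 15 measures
= 30 half-note beats


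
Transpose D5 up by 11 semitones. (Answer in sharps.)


Solution.
D5: chromatic position 2 in octave 5 → absolute = 5×12 + 2 = 62
Transpose up 11: 62 + 11 = 73
73 = 6×12 + 1 → C# in octave 6
Result = C#6


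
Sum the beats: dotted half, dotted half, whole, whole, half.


Working:
Beat values:
  dotted half = 3 beats
  dotted half = 3 beats
  whole = 4 beats
  whole = 4 beats
  half = 2 beats
Sum = 3 + 3 + 4 + 4 + 2
= 16 beats


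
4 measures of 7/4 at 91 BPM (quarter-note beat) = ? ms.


Reasoning:
Quarter-note beat duration = 60000 / 91 ms
Beats per measure (7/4) = 7
One measure = 7 × 60000 / 91 = 420000 / 91 ms
4 measures = 4 × 420000 / 91 = 1680000 / 91
= 18461.5 ms


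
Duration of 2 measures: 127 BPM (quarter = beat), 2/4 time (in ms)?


Let's work it out.
Quarter-note beat duration = 60000 / 127 ms
Beats per measure (2/4) = 2
One measure = 2 × 60000 / 127 = 120000 / 127 ms
2 measures = 2 × 120000 / 127 = 240000 / 127
= 1889.8 ms


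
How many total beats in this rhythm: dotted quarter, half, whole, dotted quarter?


Reasoning:
Beat values:
  dotted quarter = 1.5 beats
  half = 2 beats
  whole = 4 beats
  dotted quarter = 1.5 beats
Sum = 1.5 + 2 + 4 + 1.5
= 9 beats


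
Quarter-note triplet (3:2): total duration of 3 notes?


Triplet: 3 notes occupy the space of 2 quarter notes
Space = 2 × 1 = 2 beats
Each triplet note = 2 / 3 = 2/3 beats
3 notes = 3 × 2/3 = 2
= 2 beats
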